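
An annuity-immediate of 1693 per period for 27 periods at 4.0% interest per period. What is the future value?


FV = PMT * ((1+i)^n - 1) / i
= 1693 * ((1.04)^27 - 1) / 0.04
= 1693 * (2.883369 - 1) / 0.04
= 79713.575


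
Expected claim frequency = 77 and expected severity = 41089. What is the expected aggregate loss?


E[S] = E[N] * E[X]
= 77 * 41089
= 3.1639e+06


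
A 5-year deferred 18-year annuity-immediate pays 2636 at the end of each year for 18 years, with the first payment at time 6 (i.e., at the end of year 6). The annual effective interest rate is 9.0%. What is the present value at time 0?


PV at time 5 of the 18-year annuity-immediate:
a_n = 2636 * (1-(1+0.09)^(-18))/0.09 = 23079.8278
Discount back 5 years to time 0:
PV = 23079.8278 * (1+0.09)^(-5)
= 23079.8278 * 0.649931
= 15000.3045


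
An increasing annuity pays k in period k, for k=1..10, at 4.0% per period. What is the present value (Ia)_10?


(Ia)_n = sum_{k=1}^{n} k * v^k, v = 1/(1+i)
v = 0.961538
Sum computed term by term:
(Ia)_10 = 41.9922


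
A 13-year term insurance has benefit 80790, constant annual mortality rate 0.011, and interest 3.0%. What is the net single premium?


NSP = benefit * sum_{k=0}^{n-1} k_p_x * q * v^(k+1)
With constant q=0.011, v=0.970874
Sum = 0.110067
NSP = 80790 * 0.110067
= 8892.3212


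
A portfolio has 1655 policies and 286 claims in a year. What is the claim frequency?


frequency = claims / policies
= 286 / 1655
= 0.1728


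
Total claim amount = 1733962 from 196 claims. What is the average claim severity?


severity = total / number
= 1733962 / 196
= 8846.7449


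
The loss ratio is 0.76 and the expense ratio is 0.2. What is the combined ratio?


Combined ratio = loss ratio + expense ratio
= 0.76 + 0.2
= 0.96


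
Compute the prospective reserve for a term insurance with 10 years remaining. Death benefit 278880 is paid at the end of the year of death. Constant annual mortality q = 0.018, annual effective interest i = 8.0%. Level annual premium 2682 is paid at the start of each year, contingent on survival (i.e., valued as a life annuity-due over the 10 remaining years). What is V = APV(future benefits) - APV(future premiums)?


v = 1/(1+i) = 0.925926
APV(future benefits) per unit = sum_{k=0}^{9} k_p_x * q * v^(k+1) = 0.112728
APV(future benefits) = 278880 * 0.112728 = 31437.6263
Life annuity-due factor ä_{x:10} = sum_{k=0}^{9} k_p_x * v^k = 6.763689
APV(future premiums) = 2682 * 6.763689 = 18140.2138
V = 31437.6263 - 18140.2138
= 13297.4125


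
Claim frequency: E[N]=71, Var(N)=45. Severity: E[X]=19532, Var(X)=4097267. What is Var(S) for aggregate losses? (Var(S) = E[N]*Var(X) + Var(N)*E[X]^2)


Var(S) = E[N]*Var(X) + Var(N)*E[X]^2
= 71*4097267 + 45*19532^2
= 290905957 + 17167456080
= 1.7458e+10


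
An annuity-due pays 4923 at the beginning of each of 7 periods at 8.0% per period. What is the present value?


PV_due = PMT * (1-(1+i)^(-n))/i * (1+i)
PV_immediate = 25630.9598
PV_due = 25630.9598 * 1.08
= 27681.4366


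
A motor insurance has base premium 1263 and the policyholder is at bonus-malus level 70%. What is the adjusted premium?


adjusted = base * BM_level / 100
= 1263 * 70 / 100
= 1263 * 0.7
= 884.1


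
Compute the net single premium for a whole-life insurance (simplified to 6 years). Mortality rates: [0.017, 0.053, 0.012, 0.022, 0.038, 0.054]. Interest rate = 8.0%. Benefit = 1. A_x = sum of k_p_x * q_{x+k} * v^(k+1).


v = 0.925926
Year 0: k_p_x=1.0, q=0.017, term=0.015741
Year 1: k_p_x=0.983, q=0.053, term=0.044666
Year 2: k_p_x=0.930901, q=0.012, term=0.008868
Year 3: k_p_x=0.91973, q=0.022, term=0.014873
Year 4: k_p_x=0.899496, q=0.038, term=0.023263
Year 5: k_p_x=0.865315, q=0.054, term=0.029446
A_x = 0.1369


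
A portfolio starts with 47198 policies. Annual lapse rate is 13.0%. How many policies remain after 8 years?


remaining = initial * (1 - lapse)^years
= 47198 * (1 - 0.13)^8
= 47198 * 0.328212
= 15490.9345


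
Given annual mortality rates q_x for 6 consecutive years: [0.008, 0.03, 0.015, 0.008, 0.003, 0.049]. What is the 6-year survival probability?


p_k = 1 - q_k for each year
Survival = product of (1 - q_k)
= 0.992 * 0.97 * 0.985 * 0.992 * 0.997 * 0.951
= 0.8915


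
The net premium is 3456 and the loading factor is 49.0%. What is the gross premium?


Gross = net * (1 + loading)
= 3456 * (1 + 0.49)
= 3456 * 1.49
= 5149.44


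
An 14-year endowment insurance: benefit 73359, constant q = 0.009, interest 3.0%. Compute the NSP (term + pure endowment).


Term component = 7067.5376
Pure endowment = 14_p_x * v^14 * benefit = 0.881112 * 0.661118 * 73359 = 42733.0036
NSP = 49800.5412


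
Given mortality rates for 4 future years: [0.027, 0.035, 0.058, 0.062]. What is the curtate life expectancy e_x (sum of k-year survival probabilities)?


e_x = sum_{k=1}^{n} k_p_x
k_p_x values:
  1_p_x = 0.973
  2_p_x = 0.938945
  3_p_x = 0.884486
  4_p_x = 0.829648
e_x = 3.6261


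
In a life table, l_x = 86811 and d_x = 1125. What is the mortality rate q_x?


q_x = d_x / l_x
= 1125 / 86811
= 0.013


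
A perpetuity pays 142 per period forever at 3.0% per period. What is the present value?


PV = PMT / i
= 142 / 0.03
= 4733.3333


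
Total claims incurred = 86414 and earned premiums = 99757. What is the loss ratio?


Loss ratio = claims / premiums
= 86414 / 99757
= 0.8662


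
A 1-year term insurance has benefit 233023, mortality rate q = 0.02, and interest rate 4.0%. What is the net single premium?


NSP = benefit * q * v
v = 1/(1+i) = 0.961538
NSP = 233023 * 0.02 * 0.961538
= 4481.2115


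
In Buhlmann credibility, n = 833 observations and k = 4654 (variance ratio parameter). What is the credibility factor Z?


Z = n / (n + k)
= 833 / (833 + 4654)
= 833 / 5487
= 0.1518


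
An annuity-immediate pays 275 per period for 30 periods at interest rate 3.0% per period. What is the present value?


PV = PMT * (1 - (1+i)^(-n)) / i
= 275 * (1 - (1+0.03)^(-30)) / 0.03
= 275 * (1 - 0.411987) / 0.03
= 275 * 19.600441
= 5390.1214


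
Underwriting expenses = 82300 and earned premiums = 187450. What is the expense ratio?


Expense ratio = expenses / premiums
= 82300 / 187450
= 0.4391


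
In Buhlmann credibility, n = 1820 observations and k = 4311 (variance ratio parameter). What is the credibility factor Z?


Z = n / (n + k)
= 1820 / (1820 + 4311)
= 1820 / 6131
= 0.2969


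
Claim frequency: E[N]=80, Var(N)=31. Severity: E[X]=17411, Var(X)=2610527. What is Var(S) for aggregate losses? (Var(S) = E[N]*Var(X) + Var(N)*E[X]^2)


Var(S) = E[N]*Var(X) + Var(N)*E[X]^2
= 80*2610527 + 31*17411^2
= 208842160 + 9397430551
= 9.6063e+09


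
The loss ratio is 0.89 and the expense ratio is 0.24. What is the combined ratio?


Combined ratio = loss ratio + expense ratio
= 0.89 + 0.24
= 1.13


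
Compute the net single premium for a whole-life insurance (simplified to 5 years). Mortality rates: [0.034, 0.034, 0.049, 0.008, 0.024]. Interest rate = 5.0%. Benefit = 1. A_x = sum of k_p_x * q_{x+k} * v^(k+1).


v = 0.952381
Year 0: k_p_x=1.0, q=0.034, term=0.032381
Year 1: k_p_x=0.966, q=0.034, term=0.02979
Year 2: k_p_x=0.933156, q=0.049, term=0.039499
Year 3: k_p_x=0.887431, q=0.008, term=0.005841
Year 4: k_p_x=0.880332, q=0.024, term=0.016554
A_x = 0.1241


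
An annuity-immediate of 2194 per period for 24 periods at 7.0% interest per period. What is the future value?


FV = PMT * ((1+i)^n - 1) / i
= 2194 * ((1.07)^24 - 1) / 0.07
= 2194 * (5.072367 - 1) / 0.07
= 127639.6157


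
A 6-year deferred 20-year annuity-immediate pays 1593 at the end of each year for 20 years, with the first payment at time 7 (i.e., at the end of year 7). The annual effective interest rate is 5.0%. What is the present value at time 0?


PV at time 6 of the 20-year annuity-immediate:
a_n = 1593 * (1-(1+0.05)^(-20))/0.05 = 19852.3011
Discount back 6 years to time 0:
PV = 19852.3011 * (1+0.05)^(-6)
= 19852.3011 * 0.746215
= 14814.0927


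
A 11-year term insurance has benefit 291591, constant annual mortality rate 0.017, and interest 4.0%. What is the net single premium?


NSP = benefit * sum_{k=0}^{n-1} k_p_x * q * v^(k+1)
With constant q=0.017, v=0.961538
Sum = 0.137812
NSP = 291591 * 0.137812
= 40184.6675


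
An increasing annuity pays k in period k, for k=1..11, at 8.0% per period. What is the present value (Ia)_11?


(Ia)_n = sum_{k=1}^{n} k * v^k, v = 1/(1+i)
v = 0.925926
Sum computed term by term:
(Ia)_11 = 37.4046


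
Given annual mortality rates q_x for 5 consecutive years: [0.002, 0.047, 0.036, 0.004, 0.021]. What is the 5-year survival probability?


p_k = 1 - q_k for each year
Survival = product of (1 - q_k)
= 0.998 * 0.953 * 0.964 * 0.996 * 0.979
= 0.894


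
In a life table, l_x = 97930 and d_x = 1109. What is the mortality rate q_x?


q_x = d_x / l_x
= 1109 / 97930
= 0.0113


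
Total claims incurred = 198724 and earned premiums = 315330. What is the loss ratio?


Loss ratio = claims / premiums
= 198724 / 315330
= 0.6302


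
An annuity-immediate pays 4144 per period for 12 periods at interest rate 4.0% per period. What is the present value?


PV = PMT * (1 - (1+i)^(-n)) / i
= 4144 * (1 - (1+0.04)^(-12)) / 0.04
= 4144 * (1 - 0.624597) / 0.04
= 4144 * 9.385074
= 38891.7457


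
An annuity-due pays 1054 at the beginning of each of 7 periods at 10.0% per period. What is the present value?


PV_due = PMT * (1-(1+i)^(-n))/i * (1+i)
PV_immediate = 5131.3134
PV_due = 5131.3134 * 1.1
= 5644.4448


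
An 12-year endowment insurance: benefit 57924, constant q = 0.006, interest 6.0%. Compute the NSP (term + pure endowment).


Term component = 2831.1931
Pure endowment = 12_p_x * v^12 * benefit = 0.930329 * 0.496969 * 57924 = 26780.8757
NSP = 29612.0689


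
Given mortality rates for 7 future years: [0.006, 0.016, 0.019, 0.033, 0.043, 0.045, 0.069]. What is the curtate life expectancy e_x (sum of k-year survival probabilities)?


e_x = sum_{k=1}^{n} k_p_x
k_p_x values:
  1_p_x = 0.994
  2_p_x = 0.978096
  3_p_x = 0.959512
  4_p_x = 0.927848
  5_p_x = 0.887951
  6_p_x = 0.847993
  7_p_x = 0.789481
e_x = 6.3849


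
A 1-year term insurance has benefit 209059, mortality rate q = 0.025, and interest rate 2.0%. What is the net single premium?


NSP = benefit * q * v
v = 1/(1+i) = 0.980392
NSP = 209059 * 0.025 * 0.980392
= 5123.9951


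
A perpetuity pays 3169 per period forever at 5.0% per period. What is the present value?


PV = PMT / i
= 3169 / 0.05
= 63380.0


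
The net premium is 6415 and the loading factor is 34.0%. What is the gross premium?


Gross = net * (1 + loading)
= 6415 * (1 + 0.34)
= 6415 * 1.34
= 8596.1


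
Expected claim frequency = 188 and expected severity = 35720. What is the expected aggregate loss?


E[S] = E[N] * E[X]
= 188 * 35720
= 6.7154e+06


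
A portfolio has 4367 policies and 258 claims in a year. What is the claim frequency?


frequency = claims / policies
= 258 / 4367
= 0.0591


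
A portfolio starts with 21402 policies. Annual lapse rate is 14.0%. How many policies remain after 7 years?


remaining = initial * (1 - lapse)^years
= 21402 * (1 - 0.14)^7
= 21402 * 0.347928
= 7446.3513


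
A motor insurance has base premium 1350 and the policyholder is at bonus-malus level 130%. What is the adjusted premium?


adjusted = base * BM_level / 100
= 1350 * 130 / 100
= 1350 * 1.3
= 1755.0


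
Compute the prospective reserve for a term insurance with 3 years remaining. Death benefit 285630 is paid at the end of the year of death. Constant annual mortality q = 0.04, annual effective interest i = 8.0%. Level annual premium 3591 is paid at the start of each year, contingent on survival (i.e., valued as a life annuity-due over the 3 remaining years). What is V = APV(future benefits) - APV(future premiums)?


v = 1/(1+i) = 0.925926
APV(future benefits) per unit = sum_{k=0}^{2} k_p_x * q * v^(k+1) = 0.099223
APV(future benefits) = 285630 * 0.099223 = 28340.9739
Life annuity-due factor ä_{x:3} = sum_{k=0}^{2} k_p_x * v^k = 2.679012
APV(future premiums) = 3591 * 2.679012 = 9620.3333
V = 28340.9739 - 9620.3333
= 18720.6406


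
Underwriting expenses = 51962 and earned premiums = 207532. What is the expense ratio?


Expense ratio = expenses / premiums
= 51962 / 207532
= 0.2504


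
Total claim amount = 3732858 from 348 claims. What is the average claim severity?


severity = total / number
= 3732858 / 348
= 10726.6034


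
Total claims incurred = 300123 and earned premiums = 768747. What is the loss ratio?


Loss ratio = claims / premiums
= 300123 / 768747
= 0.3904


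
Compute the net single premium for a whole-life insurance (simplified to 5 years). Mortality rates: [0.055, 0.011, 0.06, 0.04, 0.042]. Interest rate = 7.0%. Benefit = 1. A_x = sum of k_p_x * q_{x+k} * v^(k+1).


v = 0.934579
Year 0: k_p_x=1.0, q=0.055, term=0.051402
Year 1: k_p_x=0.945, q=0.011, term=0.009079
Year 2: k_p_x=0.934605, q=0.06, term=0.045775
Year 3: k_p_x=0.878529, q=0.04, term=0.026809
Year 4: k_p_x=0.843388, q=0.042, term=0.025256
A_x = 0.1583


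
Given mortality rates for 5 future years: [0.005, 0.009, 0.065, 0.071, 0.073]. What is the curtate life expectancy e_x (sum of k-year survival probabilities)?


e_x = sum_{k=1}^{n} k_p_x
k_p_x values:
  1_p_x = 0.995
  2_p_x = 0.986045
  3_p_x = 0.921952
  4_p_x = 0.856493
  5_p_x = 0.793969
e_x = 4.5535


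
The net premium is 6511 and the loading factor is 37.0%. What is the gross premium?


Gross = net * (1 + loading)
= 6511 * (1 + 0.37)
= 6511 * 1.37
= 8920.07


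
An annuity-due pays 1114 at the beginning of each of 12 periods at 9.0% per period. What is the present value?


PV_due = PMT * (1-(1+i)^(-n))/i * (1+i)
PV_immediate = 7977.048
PV_due = 7977.048 * 1.09
= 8694.9823


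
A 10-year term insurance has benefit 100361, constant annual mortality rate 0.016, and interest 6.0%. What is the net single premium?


NSP = benefit * sum_{k=0}^{n-1} k_p_x * q * v^(k+1)
With constant q=0.016, v=0.943396
Sum = 0.110481
NSP = 100361 * 0.110481
= 11087.9383


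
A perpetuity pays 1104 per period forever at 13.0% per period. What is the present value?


PV = PMT / i
= 1104 / 0.13
= 8492.3077


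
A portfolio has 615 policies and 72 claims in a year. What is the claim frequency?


frequency = claims / policies
= 72 / 615
= 0.1171


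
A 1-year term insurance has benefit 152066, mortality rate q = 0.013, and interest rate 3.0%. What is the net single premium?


NSP = benefit * q * v
v = 1/(1+i) = 0.970874
NSP = 152066 * 0.013 * 0.970874
= 1919.2796


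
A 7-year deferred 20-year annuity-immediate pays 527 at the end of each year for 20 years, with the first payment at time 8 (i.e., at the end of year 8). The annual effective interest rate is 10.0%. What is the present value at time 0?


PV at time 7 of the 20-year annuity-immediate:
a_n = 527 * (1-(1+0.1)^(-20))/0.1 = 4486.6481
Discount back 7 years to time 0:
PV = 4486.6481 * (1+0.1)^(-7)
= 4486.6481 * 0.513158
= 2302.3599


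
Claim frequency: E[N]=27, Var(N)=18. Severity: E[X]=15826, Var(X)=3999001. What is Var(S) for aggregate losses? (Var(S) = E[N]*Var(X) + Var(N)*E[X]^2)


Var(S) = E[N]*Var(X) + Var(N)*E[X]^2
= 27*3999001 + 18*15826^2
= 107973027 + 4508320968
= 4.6163e+09


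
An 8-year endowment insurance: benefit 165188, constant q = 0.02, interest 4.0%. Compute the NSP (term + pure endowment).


Term component = 20833.2789
Pure endowment = 8_p_x * v^8 * benefit = 0.850763 * 0.73069 * 165188 = 102688.1633
NSP = 123521.4422


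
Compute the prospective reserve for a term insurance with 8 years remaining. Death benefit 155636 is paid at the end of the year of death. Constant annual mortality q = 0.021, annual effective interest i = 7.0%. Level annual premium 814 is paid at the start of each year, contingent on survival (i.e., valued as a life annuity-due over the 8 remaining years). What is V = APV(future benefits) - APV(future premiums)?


v = 1/(1+i) = 0.934579
APV(future benefits) per unit = sum_{k=0}^{7} k_p_x * q * v^(k+1) = 0.117433
APV(future benefits) = 155636 * 0.117433 = 18276.7841
Life annuity-due factor ä_{x:8} = sum_{k=0}^{7} k_p_x * v^k = 5.983485
APV(future premiums) = 814 * 5.983485 = 4870.5568
V = 18276.7841 - 4870.5568
= 13406.2273


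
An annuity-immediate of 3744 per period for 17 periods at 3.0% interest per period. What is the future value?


FV = PMT * ((1+i)^n - 1) / i
= 3744 * ((1.03)^17 - 1) / 0.03
= 3744 * (1.652848 - 1) / 0.03
= 81475.3845


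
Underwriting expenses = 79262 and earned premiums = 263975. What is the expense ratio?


Expense ratio = expenses / premiums
= 79262 / 263975
= 0.3003


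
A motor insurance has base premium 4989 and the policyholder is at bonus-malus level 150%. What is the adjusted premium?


adjusted = base * BM_level / 100
= 4989 * 150 / 100
= 4989 * 1.5
= 7483.5


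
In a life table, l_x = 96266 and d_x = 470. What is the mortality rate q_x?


q_x = d_x / l_x
= 470 / 96266
= 0.0049


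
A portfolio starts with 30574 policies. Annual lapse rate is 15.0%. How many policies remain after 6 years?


remaining = initial * (1 - lapse)^years
= 30574 * (1 - 0.15)^6
= 30574 * 0.37715
= 11530.9693


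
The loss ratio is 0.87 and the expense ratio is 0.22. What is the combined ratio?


Combined ratio = loss ratio + expense ratio
= 0.87 + 0.22
= 1.09


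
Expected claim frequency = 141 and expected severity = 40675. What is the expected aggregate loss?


E[S] = E[N] * E[X]
= 141 * 40675
= 5.7352e+06


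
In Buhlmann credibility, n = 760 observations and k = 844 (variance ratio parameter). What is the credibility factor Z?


Z = n / (n + k)
= 760 / (760 + 844)
= 760 / 1604
= 0.4738


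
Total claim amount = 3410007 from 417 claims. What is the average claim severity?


severity = total / number
= 3410007 / 417
= 8177.4748


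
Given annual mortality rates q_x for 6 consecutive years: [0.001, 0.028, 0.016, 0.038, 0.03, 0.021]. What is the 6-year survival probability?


p_k = 1 - q_k for each year
Survival = product of (1 - q_k)
= 0.999 * 0.972 * 0.984 * 0.962 * 0.97 * 0.979
= 0.8729


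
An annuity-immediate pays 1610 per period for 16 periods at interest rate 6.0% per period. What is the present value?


PV = PMT * (1 - (1+i)^(-n)) / i
= 1610 * (1 - (1+0.06)^(-16)) / 0.06
= 1610 * (1 - 0.393646) / 0.06
= 1610 * 10.105895
= 16270.4914


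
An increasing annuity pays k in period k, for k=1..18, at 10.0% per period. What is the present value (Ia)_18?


(Ia)_n = sum_{k=1}^{n} k * v^k, v = 1/(1+i)
v = 0.909091
Sum computed term by term:
(Ia)_18 = 57.841


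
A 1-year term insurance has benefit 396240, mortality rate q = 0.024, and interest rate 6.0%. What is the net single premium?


NSP = benefit * q * v
v = 1/(1+i) = 0.943396
NSP = 396240 * 0.024 * 0.943396
= 8971.4717


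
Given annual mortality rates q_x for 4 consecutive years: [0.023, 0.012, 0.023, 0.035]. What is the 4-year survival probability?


p_k = 1 - q_k for each year
Survival = product of (1 - q_k)
= 0.977 * 0.988 * 0.977 * 0.965
= 0.9101


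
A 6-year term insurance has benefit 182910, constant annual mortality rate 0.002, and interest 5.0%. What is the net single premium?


NSP = benefit * sum_{k=0}^{n-1} k_p_x * q * v^(k+1)
With constant q=0.002, v=0.952381
Sum = 0.010104
NSP = 182910 * 0.010104
= 1848.056


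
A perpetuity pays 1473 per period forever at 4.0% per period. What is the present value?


PV = PMT / i
= 1473 / 0.04
= 36825.0


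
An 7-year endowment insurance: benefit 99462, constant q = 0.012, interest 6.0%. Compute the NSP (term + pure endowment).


Term component = 6445.7393
Pure endowment = 7_p_x * v^7 * benefit = 0.918964 * 0.665057 * 99462 = 60787.5645
NSP = 67233.3037


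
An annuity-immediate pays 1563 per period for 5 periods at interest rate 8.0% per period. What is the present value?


PV = PMT * (1 - (1+i)^(-n)) / i
= 1563 * (1 - (1+0.08)^(-5)) / 0.08
= 1563 * (1 - 0.680583) / 0.08
= 1563 * 3.99271
= 6240.6058


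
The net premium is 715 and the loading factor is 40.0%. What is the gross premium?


Gross = net * (1 + loading)
= 715 * (1 + 0.4)
= 715 * 1.4
= 1001.0


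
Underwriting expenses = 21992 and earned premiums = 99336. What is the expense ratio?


Expense ratio = expenses / premiums
= 21992 / 99336
= 0.2214


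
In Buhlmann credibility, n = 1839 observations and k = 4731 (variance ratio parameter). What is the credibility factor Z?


Z = n / (n + k)
= 1839 / (1839 + 4731)
= 1839 / 6570
= 0.2799


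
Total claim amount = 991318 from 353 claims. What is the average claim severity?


severity = total / number
= 991318 / 353
= 2808.2663


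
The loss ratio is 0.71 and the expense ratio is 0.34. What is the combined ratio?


Combined ratio = loss ratio + expense ratio
= 0.71 + 0.34
= 1.05


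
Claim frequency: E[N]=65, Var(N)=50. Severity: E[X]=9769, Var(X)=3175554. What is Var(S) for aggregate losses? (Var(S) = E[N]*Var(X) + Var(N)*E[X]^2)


Var(S) = E[N]*Var(X) + Var(N)*E[X]^2
= 65*3175554 + 50*9769^2
= 206411010 + 4771668050
= 4.9781e+09


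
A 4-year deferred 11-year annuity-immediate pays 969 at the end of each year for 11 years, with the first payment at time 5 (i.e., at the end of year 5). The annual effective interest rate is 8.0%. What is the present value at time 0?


PV at time 4 of the 11-year annuity-immediate:
a_n = 969 * (1-(1+0.08)^(-11))/0.08 = 6917.6564
Discount back 4 years to time 0:
PV = 6917.6564 * (1+0.08)^(-4)
= 6917.6564 * 0.73503
= 5084.6839


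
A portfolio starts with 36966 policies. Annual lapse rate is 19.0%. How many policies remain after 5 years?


remaining = initial * (1 - lapse)^years
= 36966 * (1 - 0.19)^5
= 36966 * 0.348678
= 12889.2472


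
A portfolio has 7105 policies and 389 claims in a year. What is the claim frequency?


frequency = claims / policies
= 389 / 7105
= 0.0548


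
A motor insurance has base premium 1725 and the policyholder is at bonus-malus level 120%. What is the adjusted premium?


adjusted = base * BM_level / 100
= 1725 * 120 / 100
= 1725 * 1.2
= 2070.0


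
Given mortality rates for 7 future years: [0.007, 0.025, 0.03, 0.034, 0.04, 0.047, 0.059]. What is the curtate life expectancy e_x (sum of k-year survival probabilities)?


e_x = sum_{k=1}^{n} k_p_x
k_p_x values:
  1_p_x = 0.993
  2_p_x = 0.968175
  3_p_x = 0.93913
  4_p_x = 0.907199
  5_p_x = 0.870911
  6_p_x = 0.829979
  7_p_x = 0.78101
e_x = 6.2894


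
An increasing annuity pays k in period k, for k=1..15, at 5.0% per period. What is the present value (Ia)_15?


(Ia)_n = sum_{k=1}^{n} k * v^k, v = 1/(1+i)
v = 0.952381
Sum computed term by term:
(Ia)_15 = 73.6677


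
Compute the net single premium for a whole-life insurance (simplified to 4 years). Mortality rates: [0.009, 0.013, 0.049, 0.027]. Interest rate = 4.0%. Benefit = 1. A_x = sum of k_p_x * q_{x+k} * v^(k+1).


v = 0.961538
Year 0: k_p_x=1.0, q=0.009, term=0.008654
Year 1: k_p_x=0.991, q=0.013, term=0.011911
Year 2: k_p_x=0.978117, q=0.049, term=0.042608
Year 3: k_p_x=0.930189, q=0.027, term=0.021469
A_x = 0.0846


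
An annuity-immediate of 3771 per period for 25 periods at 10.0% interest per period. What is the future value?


FV = PMT * ((1+i)^n - 1) / i
= 3771 * ((1.1)^25 - 1) / 0.1
= 3771 * (10.834706 - 1) / 0.1
= 370866.7611


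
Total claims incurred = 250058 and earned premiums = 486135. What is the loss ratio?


Loss ratio = claims / premiums
= 250058 / 486135
= 0.5144


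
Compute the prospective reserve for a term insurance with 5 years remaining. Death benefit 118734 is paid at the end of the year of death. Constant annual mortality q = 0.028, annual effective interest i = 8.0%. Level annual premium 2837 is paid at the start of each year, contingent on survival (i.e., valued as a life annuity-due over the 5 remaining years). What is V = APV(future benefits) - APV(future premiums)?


v = 1/(1+i) = 0.925926
APV(future benefits) per unit = sum_{k=0}^{4} k_p_x * q * v^(k+1) = 0.106169
APV(future benefits) = 118734 * 0.106169 = 12605.9008
Life annuity-due factor ä_{x:5} = sum_{k=0}^{4} k_p_x * v^k = 4.0951
APV(future premiums) = 2837 * 4.0951 = 11617.7987
V = 12605.9008 - 11617.7987
= 988.1021


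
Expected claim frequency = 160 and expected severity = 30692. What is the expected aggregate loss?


E[S] = E[N] * E[X]
= 160 * 30692
= 4.9107e+06


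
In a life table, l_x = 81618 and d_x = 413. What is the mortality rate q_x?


q_x = d_x / l_x
= 413 / 81618
= 0.0051


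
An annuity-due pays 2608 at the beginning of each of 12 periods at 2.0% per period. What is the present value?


PV_due = PMT * (1-(1+i)^(-n))/i * (1+i)
PV_immediate = 27580.4899
PV_due = 27580.4899 * 1.02
= 28132.0997


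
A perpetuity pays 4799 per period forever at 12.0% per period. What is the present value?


PV = PMT / i
= 4799 / 0.12
= 39991.6667


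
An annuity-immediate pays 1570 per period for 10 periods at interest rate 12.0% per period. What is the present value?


PV = PMT * (1 - (1+i)^(-n)) / i
= 1570 * (1 - (1+0.12)^(-10)) / 0.12
= 1570 * (1 - 0.321973) / 0.12
= 1570 * 5.650223
= 8870.8502


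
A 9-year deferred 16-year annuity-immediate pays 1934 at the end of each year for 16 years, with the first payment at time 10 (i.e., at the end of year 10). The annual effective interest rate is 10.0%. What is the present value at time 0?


PV at time 9 of the 16-year annuity-immediate:
a_n = 1934 * (1-(1+0.1)^(-16))/0.1 = 15131.0525
Discount back 9 years to time 0:
PV = 15131.0525 * (1+0.1)^(-9)
= 15131.0525 * 0.424098
= 6417.0433


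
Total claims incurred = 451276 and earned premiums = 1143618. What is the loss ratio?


Loss ratio = claims / premiums
= 451276 / 1143618
= 0.3946


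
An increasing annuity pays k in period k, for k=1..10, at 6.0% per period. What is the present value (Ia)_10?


(Ia)_n = sum_{k=1}^{n} k * v^k, v = 1/(1+i)
v = 0.943396
Sum computed term by term:
(Ia)_10 = 36.9624


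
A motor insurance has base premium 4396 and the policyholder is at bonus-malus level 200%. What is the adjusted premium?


adjusted = base * BM_level / 100
= 4396 * 200 / 100
= 4396 * 2.0
= 8792.0


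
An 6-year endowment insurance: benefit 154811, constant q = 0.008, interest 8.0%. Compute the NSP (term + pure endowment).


Term component = 5622.1721
Pure endowment = 6_p_x * v^6 * benefit = 0.95295 * 0.63017 * 154811 = 92967.1069
NSP = 98589.279


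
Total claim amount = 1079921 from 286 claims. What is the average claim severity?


severity = total / number
= 1079921 / 286
= 3775.9476


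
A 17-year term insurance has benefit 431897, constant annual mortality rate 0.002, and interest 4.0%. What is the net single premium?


NSP = benefit * sum_{k=0}^{n-1} k_p_x * q * v^(k+1)
With constant q=0.002, v=0.961538
Sum = 0.023991
NSP = 431897 * 0.023991
= 10361.5164


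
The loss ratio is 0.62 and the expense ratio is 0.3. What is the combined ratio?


Combined ratio = loss ratio + expense ratio
= 0.62 + 0.3
= 0.92


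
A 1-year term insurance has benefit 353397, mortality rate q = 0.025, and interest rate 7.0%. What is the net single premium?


NSP = benefit * q * v
v = 1/(1+i) = 0.934579
NSP = 353397 * 0.025 * 0.934579
= 8256.9393


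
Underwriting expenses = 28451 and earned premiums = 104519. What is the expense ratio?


Expense ratio = expenses / premiums
= 28451 / 104519
= 0.2722


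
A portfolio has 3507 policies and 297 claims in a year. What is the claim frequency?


frequency = claims / policies
= 297 / 3507
= 0.0847


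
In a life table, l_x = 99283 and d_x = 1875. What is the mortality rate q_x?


q_x = d_x / l_x
= 1875 / 99283
= 0.0189


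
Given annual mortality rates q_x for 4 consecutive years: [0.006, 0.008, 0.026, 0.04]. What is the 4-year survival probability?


p_k = 1 - q_k for each year
Survival = product of (1 - q_k)
= 0.994 * 0.992 * 0.974 * 0.96
= 0.922


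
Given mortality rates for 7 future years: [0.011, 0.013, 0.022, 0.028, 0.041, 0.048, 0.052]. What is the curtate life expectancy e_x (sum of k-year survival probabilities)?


e_x = sum_{k=1}^{n} k_p_x
k_p_x values:
  1_p_x = 0.989
  2_p_x = 0.976143
  3_p_x = 0.954668
  4_p_x = 0.927937
  5_p_x = 0.889892
  6_p_x = 0.847177
  7_p_x = 0.803124
e_x = 6.3879


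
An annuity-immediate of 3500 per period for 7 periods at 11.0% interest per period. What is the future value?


FV = PMT * ((1+i)^n - 1) / i
= 3500 * ((1.11)^7 - 1) / 0.11
= 3500 * (2.07616 - 1) / 0.11
= 34241.4594


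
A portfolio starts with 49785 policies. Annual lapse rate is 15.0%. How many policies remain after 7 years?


remaining = initial * (1 - lapse)^years
= 49785 * (1 - 0.15)^7
= 49785 * 0.320577
= 15959.9303


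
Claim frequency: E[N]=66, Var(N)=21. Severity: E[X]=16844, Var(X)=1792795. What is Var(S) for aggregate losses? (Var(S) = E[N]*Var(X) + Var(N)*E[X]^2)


Var(S) = E[N]*Var(X) + Var(N)*E[X]^2
= 66*1792795 + 21*16844^2
= 118324470 + 5958127056
= 6.0765e+09


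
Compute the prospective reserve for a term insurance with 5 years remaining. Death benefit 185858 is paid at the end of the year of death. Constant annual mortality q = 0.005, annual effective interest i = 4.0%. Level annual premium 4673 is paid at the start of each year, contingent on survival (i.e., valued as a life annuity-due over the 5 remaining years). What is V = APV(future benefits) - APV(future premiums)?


v = 1/(1+i) = 0.961538
APV(future benefits) per unit = sum_{k=0}^{4} k_p_x * q * v^(k+1) = 0.022046
APV(future benefits) = 185858 * 0.022046 = 4097.4794
Life annuity-due factor ä_{x:5} = sum_{k=0}^{4} k_p_x * v^k = 4.585628
APV(future premiums) = 4673 * 4.585628 = 21428.6416
V = 4097.4794 - 21428.6416
= -17331.1621


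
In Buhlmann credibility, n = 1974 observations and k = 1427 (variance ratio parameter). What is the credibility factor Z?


Z = n / (n + k)
= 1974 / (1974 + 1427)
= 1974 / 3401
= 0.5804


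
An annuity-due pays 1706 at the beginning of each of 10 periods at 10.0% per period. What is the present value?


PV_due = PMT * (1-(1+i)^(-n))/i * (1+i)
PV_immediate = 10482.6315
PV_due = 10482.6315 * 1.1
= 11530.8946


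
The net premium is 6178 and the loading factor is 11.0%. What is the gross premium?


Gross = net * (1 + loading)
= 6178 * (1 + 0.11)
= 6178 * 1.11
= 6857.58


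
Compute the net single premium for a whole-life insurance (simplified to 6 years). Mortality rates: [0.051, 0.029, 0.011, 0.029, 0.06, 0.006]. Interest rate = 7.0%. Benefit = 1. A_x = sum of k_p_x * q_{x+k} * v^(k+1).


v = 0.934579
Year 0: k_p_x=1.0, q=0.051, term=0.047664
Year 1: k_p_x=0.949, q=0.029, term=0.024038
Year 2: k_p_x=0.921479, q=0.011, term=0.008274
Year 3: k_p_x=0.911343, q=0.029, term=0.020163
Year 4: k_p_x=0.884914, q=0.06, term=0.037856
Year 5: k_p_x=0.831819, q=0.006, term=0.003326
A_x = 0.1413


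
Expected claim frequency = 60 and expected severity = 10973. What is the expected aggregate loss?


E[S] = E[N] * E[X]
= 60 * 10973
= 658380


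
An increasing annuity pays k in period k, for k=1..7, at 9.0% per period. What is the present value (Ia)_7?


(Ia)_n = sum_{k=1}^{n} k * v^k, v = 1/(1+i)
v = 0.917431
Sum computed term by term:
(Ia)_7 = 18.4075


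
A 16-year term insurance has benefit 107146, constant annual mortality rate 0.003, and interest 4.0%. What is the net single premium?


NSP = benefit * sum_{k=0}^{n-1} k_p_x * q * v^(k+1)
With constant q=0.003, v=0.961538
Sum = 0.034266
NSP = 107146 * 0.034266
= 3671.5006


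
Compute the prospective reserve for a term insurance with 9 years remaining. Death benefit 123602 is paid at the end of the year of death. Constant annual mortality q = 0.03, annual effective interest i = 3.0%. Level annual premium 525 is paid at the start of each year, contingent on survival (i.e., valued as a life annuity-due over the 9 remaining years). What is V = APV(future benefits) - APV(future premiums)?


v = 1/(1+i) = 0.970874
APV(future benefits) per unit = sum_{k=0}^{8} k_p_x * q * v^(k+1) = 0.208673
APV(future benefits) = 123602 * 0.208673 = 25792.4123
Life annuity-due factor ä_{x:9} = sum_{k=0}^{8} k_p_x * v^k = 7.164443
APV(future premiums) = 525 * 7.164443 = 3761.3326
V = 25792.4123 - 3761.3326
= 22031.0797


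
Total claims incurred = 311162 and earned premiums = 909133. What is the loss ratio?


Loss ratio = claims / premiums
= 311162 / 909133
= 0.3423


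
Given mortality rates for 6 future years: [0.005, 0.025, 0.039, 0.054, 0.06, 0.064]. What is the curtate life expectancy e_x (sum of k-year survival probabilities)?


e_x = sum_{k=1}^{n} k_p_x
k_p_x values:
  1_p_x = 0.995
  2_p_x = 0.970125
  3_p_x = 0.93229
  4_p_x = 0.881946
  5_p_x = 0.82903
  6_p_x = 0.775972
e_x = 5.3844


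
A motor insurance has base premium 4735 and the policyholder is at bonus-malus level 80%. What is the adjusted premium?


adjusted = base * BM_level / 100
= 4735 * 80 / 100
= 4735 * 0.8
= 3788.0


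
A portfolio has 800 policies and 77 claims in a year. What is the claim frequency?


frequency = claims / policies
= 77 / 800
= 0.0963


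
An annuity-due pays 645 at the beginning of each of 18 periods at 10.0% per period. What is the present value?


PV_due = PMT * (1-(1+i)^(-n))/i * (1+i)
PV_immediate = 5289.9108
PV_due = 5289.9108 * 1.1
= 5818.9019


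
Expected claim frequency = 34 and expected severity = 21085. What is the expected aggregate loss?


E[S] = E[N] * E[X]
= 34 * 21085
= 716890


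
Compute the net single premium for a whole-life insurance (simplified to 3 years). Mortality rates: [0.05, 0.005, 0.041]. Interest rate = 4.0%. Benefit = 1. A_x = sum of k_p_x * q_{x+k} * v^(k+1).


v = 0.961538
Year 0: k_p_x=1.0, q=0.05, term=0.048077
Year 1: k_p_x=0.95, q=0.005, term=0.004392
Year 2: k_p_x=0.94525, q=0.041, term=0.034453
A_x = 0.0869


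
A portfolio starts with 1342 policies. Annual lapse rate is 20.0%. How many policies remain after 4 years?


remaining = initial * (1 - lapse)^years
= 1342 * (1 - 0.2)^4
= 1342 * 0.4096
= 549.6832


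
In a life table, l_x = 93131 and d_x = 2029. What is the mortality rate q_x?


q_x = d_x / l_x
= 2029 / 93131
= 0.0218


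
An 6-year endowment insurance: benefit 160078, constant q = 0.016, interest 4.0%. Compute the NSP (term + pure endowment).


Term component = 12924.4613
Pure endowment = 6_p_x * v^6 * benefit = 0.907759 * 0.790315 * 160078 = 114842.3853
NSP = 127766.8467


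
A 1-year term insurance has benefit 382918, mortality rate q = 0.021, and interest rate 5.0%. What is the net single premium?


NSP = benefit * q * v
v = 1/(1+i) = 0.952381
NSP = 382918 * 0.021 * 0.952381
= 7658.36


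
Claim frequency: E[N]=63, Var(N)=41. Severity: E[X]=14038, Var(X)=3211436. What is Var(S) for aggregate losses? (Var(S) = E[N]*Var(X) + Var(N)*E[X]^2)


Var(S) = E[N]*Var(X) + Var(N)*E[X]^2
= 63*3211436 + 41*14038^2
= 202320468 + 8079683204
= 8.2820e+09


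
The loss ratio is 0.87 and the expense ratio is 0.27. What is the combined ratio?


Combined ratio = loss ratio + expense ratio
= 0.87 + 0.27
= 1.14


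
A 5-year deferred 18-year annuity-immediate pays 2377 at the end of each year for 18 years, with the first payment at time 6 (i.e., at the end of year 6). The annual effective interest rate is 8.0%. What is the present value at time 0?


PV at time 5 of the 18-year annuity-immediate:
a_n = 2377 * (1-(1+0.08)^(-18))/0.08 = 22276.9757
Discount back 5 years to time 0:
PV = 22276.9757 * (1+0.08)^(-5)
= 22276.9757 * 0.680583
= 15161.3354


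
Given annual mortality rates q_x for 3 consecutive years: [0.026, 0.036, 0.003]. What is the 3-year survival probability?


p_k = 1 - q_k for each year
Survival = product of (1 - q_k)
= 0.974 * 0.964 * 0.997
= 0.9361


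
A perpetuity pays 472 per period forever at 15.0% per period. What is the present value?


PV = PMT / i
= 472 / 0.15
= 3146.6667


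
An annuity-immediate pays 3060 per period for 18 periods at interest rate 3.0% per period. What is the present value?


PV = PMT * (1 - (1+i)^(-n)) / i
= 3060 * (1 - (1+0.03)^(-18)) / 0.03
= 3060 * (1 - 0.587395) / 0.03
= 3060 * 13.753513
= 42085.75


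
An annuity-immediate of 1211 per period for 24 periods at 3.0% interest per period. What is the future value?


FV = PMT * ((1+i)^n - 1) / i
= 1211 * ((1.03)^24 - 1) / 0.03
= 1211 * (2.032794 - 1) / 0.03
= 41690.4554


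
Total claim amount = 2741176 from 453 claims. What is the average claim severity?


severity = total / number
= 2741176 / 453
= 6051.1611


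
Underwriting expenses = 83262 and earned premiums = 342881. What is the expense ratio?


Expense ratio = expenses / premiums
= 83262 / 342881
= 0.2428


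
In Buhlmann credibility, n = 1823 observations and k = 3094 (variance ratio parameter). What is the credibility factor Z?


Z = n / (n + k)
= 1823 / (1823 + 3094)
= 1823 / 4917
= 0.3708


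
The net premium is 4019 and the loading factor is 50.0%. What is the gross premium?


Gross = net * (1 + loading)
= 4019 * (1 + 0.5)
= 4019 * 1.5
= 6028.5


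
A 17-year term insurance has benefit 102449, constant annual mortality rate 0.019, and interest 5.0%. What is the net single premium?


NSP = benefit * sum_{k=0}^{n-1} k_p_x * q * v^(k+1)
With constant q=0.019, v=0.952381
Sum = 0.188654
NSP = 102449 * 0.188654
= 19327.4385


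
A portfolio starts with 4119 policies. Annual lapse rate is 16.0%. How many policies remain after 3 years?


remaining = initial * (1 - lapse)^years
= 4119 * (1 - 0.16)^3
= 4119 * 0.592704
= 2441.3478


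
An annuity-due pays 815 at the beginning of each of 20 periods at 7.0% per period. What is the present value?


PV_due = PMT * (1-(1+i)^(-n))/i * (1+i)
PV_immediate = 8634.1216
PV_due = 8634.1216 * 1.07
= 9238.5101


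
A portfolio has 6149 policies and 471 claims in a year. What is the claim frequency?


frequency = claims / policies
= 471 / 6149
= 0.0766


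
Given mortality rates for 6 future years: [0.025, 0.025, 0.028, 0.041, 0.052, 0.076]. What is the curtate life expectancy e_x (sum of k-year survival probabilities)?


e_x = sum_{k=1}^{n} k_p_x
k_p_x values:
  1_p_x = 0.975
  2_p_x = 0.950625
  3_p_x = 0.924007
  4_p_x = 0.886123
  5_p_x = 0.840045
  6_p_x = 0.776201
e_x = 5.352


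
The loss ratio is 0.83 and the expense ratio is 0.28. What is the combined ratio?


Combined ratio = loss ratio + expense ratio
= 0.83 + 0.28
= 1.11


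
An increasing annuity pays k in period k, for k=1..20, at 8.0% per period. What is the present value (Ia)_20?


(Ia)_n = sum_{k=1}^{n} k * v^k, v = 1/(1+i)
v = 0.925926
Sum computed term by term:
(Ia)_20 = 78.9079


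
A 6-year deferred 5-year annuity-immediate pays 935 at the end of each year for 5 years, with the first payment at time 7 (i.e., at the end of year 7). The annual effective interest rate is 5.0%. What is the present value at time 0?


PV at time 6 of the 5-year annuity-immediate:
a_n = 935 * (1-(1+0.05)^(-5))/0.05 = 4048.0607
Discount back 6 years to time 0:
PV = 4048.0607 * (1+0.05)^(-6)
= 4048.0607 * 0.746215
= 3020.7252


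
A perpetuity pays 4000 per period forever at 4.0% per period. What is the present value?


PV = PMT / i
= 4000 / 0.04
= 100000.0


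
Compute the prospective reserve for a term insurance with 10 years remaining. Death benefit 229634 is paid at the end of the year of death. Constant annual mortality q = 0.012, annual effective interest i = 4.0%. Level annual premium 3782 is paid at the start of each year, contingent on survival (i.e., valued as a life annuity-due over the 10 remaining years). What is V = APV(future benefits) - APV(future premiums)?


v = 1/(1+i) = 0.961538
APV(future benefits) per unit = sum_{k=0}^{9} k_p_x * q * v^(k+1) = 0.092599
APV(future benefits) = 229634 * 0.092599 = 21263.9173
Life annuity-due factor ä_{x:10} = sum_{k=0}^{9} k_p_x * v^k = 8.025261
APV(future premiums) = 3782 * 8.025261 = 30351.5379
V = 21263.9173 - 30351.5379
= -9087.6206
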